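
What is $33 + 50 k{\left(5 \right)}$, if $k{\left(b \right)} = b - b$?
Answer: $33$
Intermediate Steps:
$k{\left(b \right)} = 0$
$33 + 50 k{\left(5 \right)} = 33 + 50 \cdot 0 = 33 + 0 = 33$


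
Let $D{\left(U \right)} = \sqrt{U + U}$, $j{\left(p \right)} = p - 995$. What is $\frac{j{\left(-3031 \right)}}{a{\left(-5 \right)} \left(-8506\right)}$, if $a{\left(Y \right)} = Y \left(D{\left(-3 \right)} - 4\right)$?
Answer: $\frac{366}{21265} + \frac{183 i \sqrt{6}}{42530} \approx 0.017211 + 0.01054 i$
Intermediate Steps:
$j{\left(p \right)} = -995 + p$ ($j{\left(p \right)} = p - 995 = -995 + p$)
$D{\left(U \right)} = \sqrt{2} \sqrt{U}$ ($D{\left(U \right)} = \sqrt{2 U} = \sqrt{2} \sqrt{U}$)
$a{\left(Y \right)} = Y \left(-4 + i \sqrt{6}\right)$ ($a{\left(Y \right)} = Y \left(\sqrt{2} \sqrt{-3} - 4\right) = Y \left(\sqrt{2} i \sqrt{3} - 4\right) = Y \left(i \sqrt{6} - 4\right) = Y \left(-4 + i \sqrt{6}\right)$)
$\frac{j{\left(-3031 \right)}}{a{\left(-5 \right)} \left(-8506\right)} = \frac{-995 - 3031}{- 5 \left(-4 + i \sqrt{6}\right) \left(-8506\right)} = - \frac{4026}{\left(20 - 5 i \sqrt{6}\right) \left(-8506\right)} = - \frac{4026}{-170120 + 42530 i \sqrt{6}}$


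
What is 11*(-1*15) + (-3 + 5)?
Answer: -163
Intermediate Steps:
11*(-1*15) + (-3 + 5) = 11*(-15) + 2 = -165 + 2 = -163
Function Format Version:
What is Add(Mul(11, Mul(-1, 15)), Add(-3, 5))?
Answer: -163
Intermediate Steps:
Add(Mul(11, Mul(-1, 15)), Add(-3, 5)) = Add(Mul(11, -15), 2) = Add(-165, 2) = -163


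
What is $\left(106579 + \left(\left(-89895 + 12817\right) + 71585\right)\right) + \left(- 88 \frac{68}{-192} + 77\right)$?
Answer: $\frac{607165}{6} \approx 1.0119 \cdot 10^{5}$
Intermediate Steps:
$\left(106579 + \left(\left(-89895 + 12817\right) + 71585\right)\right) + \left(- 88 \frac{68}{-192} + 77\right) = \left(106579 + \left(-77078 + 71585\right)\right) + \left(- 88 \cdot 68 \left(- \frac{1}{192}\right) + 77\right) = \left(106579 - 5493\right) + \left(\left(-88\right) \left(- \frac{17}{48}\right) + 77\right) = 101086 + \left(\frac{187}{6} + 77\right) = 101086 + \frac{649}{6} = \frac{607165}{6}$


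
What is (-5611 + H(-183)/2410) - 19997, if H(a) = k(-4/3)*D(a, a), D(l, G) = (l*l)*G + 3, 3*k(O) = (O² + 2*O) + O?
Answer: -51458096/2169 ≈ -23724.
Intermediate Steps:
k(O) = O + O²/3 (k(O) = ((O² + 2*O) + O)/3 = (O² + 3*O)/3 = O + O²/3)
D(l, G) = 3 + G*l² (D(l, G) = l²*G + 3 = G*l² + 3 = 3 + G*l²)
H(a) = -20/9 - 20*a³/27 (H(a) = ((-4/3)*(3 - 4/3)/3)*(3 + a*a²) = ((-4*⅓)*(3 - 4*⅓)/3)*(3 + a³) = ((⅓)*(-4/3)*(3 - 4/3))*(3 + a³) = ((⅓)*(-4/3)*(5/3))*(3 + a³) = -20*(3 + a³)/27 = -20/9 - 20*a³/27)
(-5611 + H(-183)/2410) - 19997 = (-5611 + (-20/9 - 20/27*(-183)³)/2410) - 19997 = (-5611 + (-20/9 - 20/27*(-6128487))*(1/2410)) - 19997 = (-5611 + (-20/9 + 4539620)*(1/2410)) - 19997 = (-5611 + (40856560/9)*(1/2410)) - 19997 = (-5611 + 4085656/2169) - 19997 = -8084603/2169 - 19997 = -51458096/2169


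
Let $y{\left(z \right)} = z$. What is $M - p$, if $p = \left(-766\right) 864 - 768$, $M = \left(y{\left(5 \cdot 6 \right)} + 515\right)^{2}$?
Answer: $959617$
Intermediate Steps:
$M = 297025$ ($M = \left(5 \cdot 6 + 515\right)^{2} = \left(30 + 515\right)^{2} = 545^{2} = 297025$)
$p = -662592$ ($p = -661824 - 768 = -662592$)
$M - p = 297025 - -662592 = 297025 + 662592 = 959617$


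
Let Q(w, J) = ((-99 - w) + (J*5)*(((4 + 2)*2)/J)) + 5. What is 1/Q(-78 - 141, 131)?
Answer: 1/185 ≈ 0.0054054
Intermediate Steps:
Q(w, J) = -34 - w (Q(w, J) = ((-99 - w) + (5*J)*((6*2)/J)) + 5 = ((-99 - w) + (5*J)*(12/J)) + 5 = ((-99 - w) + 60) + 5 = (-39 - w) + 5 = -34 - w)
1/Q(-78 - 141, 131) = 1/(-34 - (-78 - 141)) = 1/(-34 - 1*(-219)) = 1/(-34 + 219) = 1/185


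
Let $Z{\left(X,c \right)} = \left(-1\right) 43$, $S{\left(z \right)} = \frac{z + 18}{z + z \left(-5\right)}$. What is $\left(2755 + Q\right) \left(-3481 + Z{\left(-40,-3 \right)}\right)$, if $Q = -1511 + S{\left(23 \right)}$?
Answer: $- \frac{100792567}{23} \approx -4.3823 \cdot 10^{6}$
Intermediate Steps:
$S{\left(z \right)} = - \frac{18 + z}{4 z}$ ($S{\left(z \right)} = \frac{18 + z}{z - 5 z} = \frac{18 + z}{\left(-4\right) z} = \left(18 + z\right) \left(- \frac{1}{4 z}\right) = - \frac{18 + z}{4 z}$)
$Z{\left(X,c \right)} = -43$
$Q = - \frac{139053}{92}$ ($Q = -1511 + \frac{-18 - 23}{4 \cdot 23} = -1511 + \frac{1}{4} \cdot \frac{1}{23} \left(-18 - 23\right) = -1511 + \frac{1}{4} \cdot \frac{1}{23} \left(-41\right) = -1511 - \frac{41}{92} = - \frac{139053}{92} \approx -1511.4$)
$\left(2755 + Q\right) \left(-3481 + Z{\left(-40,-3 \right)}\right) = \left(2755 - \frac{139053}{92}\right) \left(-3481 - 43\right) = \frac{114407}{92} \left(-3524\right) = - \frac{100792567}{23}$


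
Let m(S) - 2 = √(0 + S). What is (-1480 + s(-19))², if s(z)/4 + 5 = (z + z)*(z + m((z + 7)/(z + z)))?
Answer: 1182352 - 17344*√114 ≈ 9.9717e+5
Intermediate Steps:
m(S) = 2 + √S (m(S) = 2 + √(0 + S) = 2 + √S)
s(z) = -20 + 8*z*(2 + z + √2*√((7 + z)/z)/2) (s(z) = -20 + 4*((z + z)*(z + (2 + √((z + 7)/(z + z))))) = -20 + 4*((2*z)*(z + (2 + √((7 + z)/((2*z)))))) = -20 + 4*((2*z)*(z + (2 + √((7 + z)*(1/(2*z)))))) = -20 + 4*((2*z)*(z + (2 + √((7 + z)/(2*z))))) = -20 + 4*((2*z)*(z + (2 + √2*√((7 + z)/z)/2))) = -20 + 4*((2*z)*(2 + z + √2*√((7 + z)/z)/2)) = -20 + 4*(2*z*(2 + z + √2*√((7 + z)/z)/2)) = -20 + 8*z*(2 + z + √2*√((7 + z)/z)/2))
(-1480 + s(-19))² = (-1480 + (-20 + 8*(-19)² + 4*(-19)*(4 + √2*√((7 - 19)/(-19)))))² = (-1480 + (-20 + 8*361 + 4*(-19)*(4 + √2*√(-1/19*(-12)))))² = (-1480 + (-20 + 2888 + 4*(-19)*(4 + √2*√(12/19))))² = (-1480 + (-20 + 2888 + 4*(-19)*(4 + √2*(2*√57/19))))² = (-1480 + (-20 + 2888 + 4*(-19)*(4 + 2*√114/19)))² = (-1480 + (-20 + 2888 + (-304 - 8*√114)))² = (-1480 + (2564 - 8*√114))² = (1084 - 8*√114)²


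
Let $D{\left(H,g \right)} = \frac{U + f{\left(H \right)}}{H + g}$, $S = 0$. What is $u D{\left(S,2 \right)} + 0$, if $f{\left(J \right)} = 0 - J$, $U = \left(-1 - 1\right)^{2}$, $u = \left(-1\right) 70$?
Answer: $-140$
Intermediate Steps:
$u = -70$
$U = 4$ ($U = \left(-2\right)^{2} = 4$)
$f{\left(J \right)} = - J$
$D{\left(H,g \right)} = \frac{4 - H}{H + g}$
$u D{\left(S,2 \right)} + 0 = - 70 \frac{4 - 0}{0 + 2} + 0 = - 70 \frac{4 + 0}{2} + 0 = - 70 \cdot \frac{1}{2} \cdot 4 + 0 = \left(-70\right) 2 + 0 = -140 + 0 = -140$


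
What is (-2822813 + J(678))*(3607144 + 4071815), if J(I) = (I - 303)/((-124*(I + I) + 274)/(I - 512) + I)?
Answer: -599587413240399762/27661 ≈ -2.1676e+13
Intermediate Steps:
J(I) = (-303 + I)/(I + (274 - 248*I)/(-512 + I)) (J(I) = (-303 + I)/((-248*I + 274)/(-512 + I) + I) = (-303 + I)/((274 - 248*I)/(-512 + I) + I) = (-303 + I)/(I + (274 - 248*I)/(-512 + I)))
(-2822813 + J(678))*(3607144 + 4071815) = (-2822813 + (155136 + 678² - 815*678)/(274 + 678² - 760*678))*(3607144 + 4071815) = (-2822813 + (155136 + 459684 - 552570)/(274 + 459684 - 515280))*7678959 = (-2822813 + 62250/(-55322))*7678959 = (-2822813 - 1/55322*62250)*7678959 = (-2822813 - 31125/27661)*7678959 = -78081861518/27661*7678959 = -599587413240399762/27661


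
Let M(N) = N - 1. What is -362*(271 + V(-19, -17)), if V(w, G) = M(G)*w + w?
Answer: -215028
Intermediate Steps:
M(N) = -1 + N
V(w, G) = w + w*(-1 + G) (V(w, G) = (-1 + G)*w + w = w*(-1 + G) + w = w + w*(-1 + G))
-362*(271 + V(-19, -17)) = -362*(271 - 17*(-19)) = -362*(271 + 323) = -362*594 = -215028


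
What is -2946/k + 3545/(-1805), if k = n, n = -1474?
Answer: 9220/266057 ≈ 0.034654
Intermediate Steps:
k = -1474
-2946/k + 3545/(-1805) = -2946/(-1474) + 3545/(-1805) = -2946*(-1/1474) + 3545*(-1/1805) = 1473/737 - 709/361 = 9220/266057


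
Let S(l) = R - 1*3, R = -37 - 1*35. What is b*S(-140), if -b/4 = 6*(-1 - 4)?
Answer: -9000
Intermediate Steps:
R = -72 (R = -37 - 35 = -72)
S(l) = -75 (S(l) = -72 - 1*3 = -72 - 3 = -75)
b = 120 (b = -24*(-1 - 4) = -24*(-5) = -4*(-30) = 120)
b*S(-140) = 120*(-75) = -9000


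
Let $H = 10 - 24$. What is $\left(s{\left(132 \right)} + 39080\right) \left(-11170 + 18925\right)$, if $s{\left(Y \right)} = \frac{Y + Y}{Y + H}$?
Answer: $\frac{17881882260}{59} \approx 3.0308 \cdot 10^{8}$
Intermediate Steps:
$H = -14$ ($H = 10 - 24 = -14$)
$s{\left(Y \right)} = \frac{2 Y}{-14 + Y}$ ($s{\left(Y \right)} = \frac{Y + Y}{Y - 14} = \frac{2 Y}{-14 + Y}$)
$\left(s{\left(132 \right)} + 39080\right) \left(-11170 + 18925\right) = \left(2 \cdot 132 \frac{1}{-14 + 132} + 39080\right) \left(-11170 + 18925\right) = \left(2 \cdot 132 \cdot \frac{1}{118} + 39080\right) 7755 = \left(\frac{132}{59} + 39080\right) 7755 = \frac{2305852}{59} \cdot 7755 = \frac{17881882260}{59}$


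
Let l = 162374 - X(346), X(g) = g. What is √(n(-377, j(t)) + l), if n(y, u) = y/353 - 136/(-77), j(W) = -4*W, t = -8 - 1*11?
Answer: √119707897739507/27181 ≈ 402.53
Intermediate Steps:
t = -19 (t = -8 - 11 = -19)
l = 162028 (l = 162374 - 1*346 = 162374 - 346 = 162028)
n(y, u) = 136/77 + y/353 (n(y, u) = y*(1/353) - 136*(-1/77) = y/353 + 136/77 = 136/77 + y/353)
√(n(-377, j(t)) + l) = √((136/77 + (1/353)*(-377)) + 162028) = √((136/77 - 377/353) + 162028) = √(18979/27181 + 162028) = √(4404102047/27181) = √119707897739507/27181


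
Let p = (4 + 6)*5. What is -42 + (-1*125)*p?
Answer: -6292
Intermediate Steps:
p = 50 (p = 10*5 = 50)
-42 + (-1*125)*p = -42 - 1*125*50 = -42 - 125*50 = -42 - 6250 = -6292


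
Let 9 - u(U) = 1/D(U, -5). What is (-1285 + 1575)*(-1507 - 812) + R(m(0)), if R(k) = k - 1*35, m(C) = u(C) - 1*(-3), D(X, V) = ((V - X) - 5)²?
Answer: -67253301/100 ≈ -6.7253e+5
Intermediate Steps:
D(X, V) = (-5 + V - X)²
u(U) = 9 - 1/(10 + U)² (u(U) = 9 - 1/((5 + U - 1*(-5))²) = 9 - 1/((5 + U + 5)²) = 9 - 1/((10 + U)²) = 9 - 1/(10 + U)²)
m(C) = 12 - 1/(10 + C)² (m(C) = (9 - 1/(10 + C)²) - 1*(-3) = (9 - 1/(10 + C)²) + 3 = 12 - 1/(10 + C)²)
R(k) = -35 + k (R(k) = k - 35 = -35 + k)
(-1285 + 1575)*(-1507 - 812) + R(m(0)) = (-1285 + 1575)*(-1507 - 812) + (-35 + (12 - 1/(10 + 0)²)) = 290*(-2319) + (-35 + (12 - 1/10²)) = -672510 + (-35 + (12 - 1*1/100)) = -672510 + (-35 + (12 - 1/100)) = -672510 + (-35 + 1199/100) = -672510 - 2301/100 = -67253301/100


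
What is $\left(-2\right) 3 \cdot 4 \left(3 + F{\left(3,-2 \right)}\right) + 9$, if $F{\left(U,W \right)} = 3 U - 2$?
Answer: $-231$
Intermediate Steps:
$F{\left(U,W \right)} = -2 + 3 U$
$\left(-2\right) 3 \cdot 4 \left(3 + F{\left(3,-2 \right)}\right) + 9 = \left(-2\right) 3 \cdot 4 \left(3 + \left(-2 + 3 \cdot 3\right)\right) + 9 = - 6 \cdot 4 \left(3 + \left(-2 + 9\right)\right) + 9 = - 6 \cdot 4 \left(3 + 7\right) + 9 = - 6 \cdot 4 \cdot 10 + 9 = \left(-6\right) 40 + 9 = -240 + 9 = -231$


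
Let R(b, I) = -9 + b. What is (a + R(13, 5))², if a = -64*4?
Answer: 63504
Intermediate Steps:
a = -256
(a + R(13, 5))² = (-256 + (-9 + 13))² = (-256 + 4)² = (-252)² = 63504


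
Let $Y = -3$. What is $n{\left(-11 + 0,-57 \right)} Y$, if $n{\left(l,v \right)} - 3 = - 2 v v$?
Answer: $19485$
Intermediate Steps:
$n{\left(l,v \right)} = 3 - 2 v^{2}$ ($n{\left(l,v \right)} = 3 + - 2 v v = 3 - 2 v^{2}$)
$n{\left(-11 + 0,-57 \right)} Y = \left(3 - 2 \left(-57\right)^{2}\right) \left(-3\right) = \left(3 - 6498\right) \left(-3\right) = \left(-6495\right) \left(-3\right) = 19485$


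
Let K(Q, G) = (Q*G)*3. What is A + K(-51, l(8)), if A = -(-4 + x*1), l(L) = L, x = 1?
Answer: -1221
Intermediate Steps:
K(Q, G) = 3*G*Q (K(Q, G) = (G*Q)*3 = 3*G*Q)
A = 3 (A = -(-4 + 1*1) = -(-4 + 1) = -1*(-3) = 3)
A + K(-51, l(8)) = 3 + 3*8*(-51) = 3 - 1224 = -1221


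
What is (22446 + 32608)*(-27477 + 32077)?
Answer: 253248400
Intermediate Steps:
(22446 + 32608)*(-27477 + 32077) = 55054*4600 = 253248400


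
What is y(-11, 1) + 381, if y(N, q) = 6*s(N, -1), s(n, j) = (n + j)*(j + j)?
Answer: 525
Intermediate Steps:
s(n, j) = 2*j*(j + n) (s(n, j) = (j + n)*(2*j) = 2*j*(j + n))
y(N, q) = 12 - 12*N (y(N, q) = 6*(2*(-1)*(-1 + N)) = 6*(2 - 2*N) = 12 - 12*N)
y(-11, 1) + 381 = (12 - 12*(-11)) + 381 = (12 + 132) + 381 = 144 + 381 = 525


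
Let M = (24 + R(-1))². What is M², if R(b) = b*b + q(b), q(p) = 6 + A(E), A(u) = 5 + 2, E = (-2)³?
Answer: 2085136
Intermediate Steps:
E = -8
A(u) = 7
q(p) = 13 (q(p) = 6 + 7 = 13)
R(b) = 13 + b² (R(b) = b*b + 13 = b² + 13 = 13 + b²)
M = 1444 (M = (24 + (13 + (-1)²))² = (24 + (13 + 1))² = (24 + 14)² = 38² = 1444)
M² = 1444² = 2085136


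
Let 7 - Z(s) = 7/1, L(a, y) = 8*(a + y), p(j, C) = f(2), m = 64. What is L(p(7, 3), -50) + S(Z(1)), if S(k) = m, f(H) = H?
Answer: -320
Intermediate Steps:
p(j, C) = 2
L(a, y) = 8*a + 8*y
Z(s) = 0 (Z(s) = 7 - 7/1 = 7 - 7 = 0)
S(k) = 64
L(p(7, 3), -50) + S(Z(1)) = (8*2 + 8*(-50)) + 64 = (16 - 400) + 64 = -384 + 64 = -320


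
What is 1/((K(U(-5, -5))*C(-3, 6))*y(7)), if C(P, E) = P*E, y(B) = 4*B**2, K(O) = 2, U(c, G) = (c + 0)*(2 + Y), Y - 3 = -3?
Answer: -1/7056 ≈ -0.00014172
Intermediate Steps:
Y = 0 (Y = 3 - 3 = 0)
U(c, G) = 2*c (U(c, G) = (c + 0)*(2 + 0) = c*2 = 2*c)
C(P, E) = E*P
1/((K(U(-5, -5))*C(-3, 6))*y(7)) = 1/((2*(6*(-3)))*(4*7**2)) = 1/((2*(-18))*(4*49)) = 1/(-36*196) = 1/(-7056) = -1/7056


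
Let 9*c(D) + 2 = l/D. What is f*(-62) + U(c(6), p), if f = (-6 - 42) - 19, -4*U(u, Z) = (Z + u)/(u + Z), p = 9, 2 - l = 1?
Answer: 16615/4 ≈ 4153.8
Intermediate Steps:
l = 1 (l = 2 - 1*1 = 2 - 1 = 1)
c(D) = -2/9 + 1/(9*D) (c(D) = -2/9 + (1/D)/9 = -2/9 + 1/(9*D))
U(u, Z) = -¼ (U(u, Z) = -(Z + u)/(4*(u + Z)) = -(Z + u)/(4*(Z + u)) = -¼*1 = -¼)
f = -67 (f = -48 - 19 = -67)
f*(-62) + U(c(6), p) = -67*(-62) - ¼ = 4154 - ¼ = 16615/4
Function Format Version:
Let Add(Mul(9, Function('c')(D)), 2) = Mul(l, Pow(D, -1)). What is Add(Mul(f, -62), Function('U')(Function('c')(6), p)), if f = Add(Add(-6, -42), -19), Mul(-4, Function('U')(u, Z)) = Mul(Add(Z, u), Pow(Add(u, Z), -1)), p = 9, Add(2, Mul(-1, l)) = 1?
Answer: Rational(16615, 4) ≈ 4153.8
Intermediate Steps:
l = 1 (l = Add(2, Mul(-1, 1)) = Add(2, -1) = 1)
Function('c')(D) = Add(Rational(-2, 9), Mul(Rational(1, 9), Pow(D, -1))) (Function('c')(D) = Add(Rational(-2, 9), Mul(Rational(1, 9), Mul(1, Pow(D, -1)))) = Add(Rational(-2, 9), Mul(Rational(1, 9), Pow(D, -1))))
Function('U')(u, Z) = Rational(-1, 4) (Function('U')(u, Z) = Mul(Rational(-1, 4), Mul(Add(Z, u), Pow(Add(u, Z), -1))) = Mul(Rational(-1, 4), Mul(Add(Z, u), Pow(Add(Z, u), -1))) = Mul(Rational(-1, 4), 1) = Rational(-1, 4))
f = -67 (f = Add(-48, -19) = -67)
Add(Mul(f, -62), Function('U')(Function('c')(6), p)) = Add(Mul(-67, -62), Rational(-1, 4)) = Add(4154, Rational(-1, 4)) = Rational(16615, 4)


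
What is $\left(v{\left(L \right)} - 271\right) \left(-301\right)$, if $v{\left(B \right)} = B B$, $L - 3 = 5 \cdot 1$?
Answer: $62307$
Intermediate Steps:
$L = 8$ ($L = 3 + 5 \cdot 1 = 3 + 5 = 8$)
$v{\left(B \right)} = B^{2}$
$\left(v{\left(L \right)} - 271\right) \left(-301\right) = \left(8^{2} - 271\right) \left(-301\right) = \left(64 - 271\right) \left(-301\right) = \left(-207\right) \left(-301\right) = 62307$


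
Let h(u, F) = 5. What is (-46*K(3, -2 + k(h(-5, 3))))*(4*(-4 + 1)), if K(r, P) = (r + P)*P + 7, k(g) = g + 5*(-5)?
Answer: 234600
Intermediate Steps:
k(g) = -25 + g (k(g) = g - 25 = -25 + g)
K(r, P) = 7 + P*(P + r) (K(r, P) = (P + r)*P + 7 = P*(P + r) + 7 = 7 + P*(P + r))
(-46*K(3, -2 + k(h(-5, 3))))*(4*(-4 + 1)) = (-46*(7 + (-2 + (-25 + 5))² + (-2 + (-25 + 5))*3))*(4*(-4 + 1)) = (-46*(7 + (-2 - 20)² + (-2 - 20)*3))*(4*(-3)) = -46*(7 + (-22)² - 22*3)*(-12) = -46*(7 + 484 - 66)*(-12) = -46*425*(-12) = -19550*(-12) = 234600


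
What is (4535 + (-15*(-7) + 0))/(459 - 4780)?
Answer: -160/149 ≈ -1.0738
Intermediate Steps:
(4535 + (-15*(-7) + 0))/(459 - 4780) = (4535 + (105 + 0))/(-4321) = (4535 + 105)*(-1/4321) = 4640*(-1/4321) = -160/149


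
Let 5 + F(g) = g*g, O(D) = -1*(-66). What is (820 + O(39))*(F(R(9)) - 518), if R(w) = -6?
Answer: -431482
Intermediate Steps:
O(D) = 66
F(g) = -5 + g² (F(g) = -5 + g*g = -5 + g²)
(820 + O(39))*(F(R(9)) - 518) = (820 + 66)*((-5 + (-6)²) - 518) = 886*((-5 + 36) - 518) = 886*(31 - 518) = 886*(-487) = -431482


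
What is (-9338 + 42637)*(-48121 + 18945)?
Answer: -971531624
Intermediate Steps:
(-9338 + 42637)*(-48121 + 18945) = 33299*(-29176) = -971531624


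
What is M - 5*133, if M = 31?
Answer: -634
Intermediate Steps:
M - 5*133 = 31 - 5*133 = 31 - 665 = -634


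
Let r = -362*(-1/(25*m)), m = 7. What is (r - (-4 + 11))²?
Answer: 744769/30625 ≈ 24.319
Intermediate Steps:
r = 362/175 (r = -362/((-25*7)) = -362/(-175) = -362*(-1/175) = 362/175 ≈ 2.0686)
(r - (-4 + 11))² = (362/175 - (-4 + 11))² = (362/175 - 1*7)² = (362/175 - 7)² = (-863/175)² = 744769/30625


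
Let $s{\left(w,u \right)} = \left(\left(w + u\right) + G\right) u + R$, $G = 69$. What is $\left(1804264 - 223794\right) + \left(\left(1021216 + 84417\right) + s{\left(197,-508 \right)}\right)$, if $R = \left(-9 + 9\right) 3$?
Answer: $2809039$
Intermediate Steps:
$R = 0$ ($R = 0 \cdot 3 = 0$)
$s{\left(w,u \right)} = u \left(69 + u + w\right)$ ($s{\left(w,u \right)} = \left(\left(w + u\right) + 69\right) u + 0 = \left(\left(u + w\right) + 69\right) u + 0 = \left(69 + u + w\right) u + 0 = u \left(69 + u + w\right) + 0 = u \left(69 + u + w\right)$)
$\left(1804264 - 223794\right) + \left(\left(1021216 + 84417\right) + s{\left(197,-508 \right)}\right) = \left(1804264 - 223794\right) + \left(\left(1021216 + 84417\right) - 508 \left(69 - 508 + 197\right)\right) = 1580470 + \left(1105633 - -122936\right) = 1580470 + \left(1105633 + 122936\right) = 1580470 + 1228569 = 2809039$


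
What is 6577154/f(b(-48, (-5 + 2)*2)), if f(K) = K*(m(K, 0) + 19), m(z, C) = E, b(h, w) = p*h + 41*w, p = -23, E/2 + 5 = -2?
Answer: 3288577/2145 ≈ 1533.1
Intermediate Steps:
E = -14 (E = -10 + 2*(-2) = -10 - 4 = -14)
b(h, w) = -23*h + 41*w
m(z, C) = -14
f(K) = 5*K (f(K) = K*(-14 + 19) = K*5 = 5*K)
6577154/f(b(-48, (-5 + 2)*2)) = 6577154/((5*(-23*(-48) + 41*((-5 + 2)*2)))) = 6577154/((5*(1104 + 41*(-3*2)))) = 6577154/((5*(1104 + 41*(-6)))) = 6577154/((5*(1104 - 246))) = 6577154/((5*858)) = 6577154/4290 = 6577154*(1/4290) = 3288577/2145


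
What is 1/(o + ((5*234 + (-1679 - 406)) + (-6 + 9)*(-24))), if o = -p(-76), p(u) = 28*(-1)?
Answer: -1/959 ≈ -0.0010428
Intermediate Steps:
p(u) = -28
o = 28 (o = -1*(-28) = 28)
1/(o + ((5*234 + (-1679 - 406)) + (-6 + 9)*(-24))) = 1/(28 + ((5*234 + (-1679 - 406)) + (-6 + 9)*(-24))) = 1/(28 + ((1170 - 2085) + 3*(-24))) = 1/(28 + (-915 - 72)) = 1/(28 - 987) = 1/(-959) = -1/959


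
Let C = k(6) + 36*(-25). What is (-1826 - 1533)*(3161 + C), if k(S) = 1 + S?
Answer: -7618212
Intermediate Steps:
C = -893 (C = (1 + 6) + 36*(-25) = 7 - 900 = -893)
(-1826 - 1533)*(3161 + C) = (-1826 - 1533)*(3161 - 893) = -3359*2268 = -7618212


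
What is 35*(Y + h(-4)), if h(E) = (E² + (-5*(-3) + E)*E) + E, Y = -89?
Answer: -4235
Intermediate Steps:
h(E) = E + E² + E*(15 + E) (h(E) = (E² + (15 + E)*E) + E = (E² + E*(15 + E)) + E = E + E² + E*(15 + E))
35*(Y + h(-4)) = 35*(-89 + 2*(-4)*(8 - 4)) = 35*(-89 + 2*(-4)*4) = 35*(-89 - 32) = 35*(-121) = -4235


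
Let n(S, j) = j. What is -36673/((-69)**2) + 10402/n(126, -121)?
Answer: -53961355/576081 ≈ -93.670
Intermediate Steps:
-36673/((-69)**2) + 10402/n(126, -121) = -36673/((-69)**2) + 10402/(-121) = -36673/4761 + 10402*(-1/121) = -36673*1/4761 - 10402/121 = -36673/4761 - 10402/121 = -53961355/576081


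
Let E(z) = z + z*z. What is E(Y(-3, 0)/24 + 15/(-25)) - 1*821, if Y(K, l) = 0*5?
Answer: -20531/25 ≈ -821.24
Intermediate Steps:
Y(K, l) = 0
E(z) = z + z²
E(Y(-3, 0)/24 + 15/(-25)) - 1*821 = (0/24 + 15/(-25))*(1 + (0/24 + 15/(-25))) - 1*821 = (0*(1/24) + 15*(-1/25))*(1 + (0*(1/24) + 15*(-1/25))) - 821 = (0 - ⅗)*(1 + (0 - ⅗)) - 821 = -3*(1 - ⅗)/5 - 821 = -⅗*⅖ - 821 = -6/25 - 821 = -20531/25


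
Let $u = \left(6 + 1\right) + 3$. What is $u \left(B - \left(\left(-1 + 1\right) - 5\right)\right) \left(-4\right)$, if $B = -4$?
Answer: $-40$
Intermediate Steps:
$u = 10$ ($u = 7 + 3 = 10$)
$u \left(B - \left(\left(-1 + 1\right) - 5\right)\right) \left(-4\right) = 10 \left(-4 - \left(\left(-1 + 1\right) - 5\right)\right) \left(-4\right) = 10 \left(-4 - \left(0 - 5\right)\right) \left(-4\right) = 10 \left(-4 - -5\right) \left(-4\right) = 10 \left(-4 + 5\right) \left(-4\right) = 10 \cdot 1 \left(-4\right) = 10 \left(-4\right) = -40$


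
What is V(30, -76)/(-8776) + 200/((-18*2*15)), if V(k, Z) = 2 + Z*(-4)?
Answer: -48011/118476 ≈ -0.40524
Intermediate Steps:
V(k, Z) = 2 - 4*Z
V(30, -76)/(-8776) + 200/((-18*2*15)) = (2 - 4*(-76))/(-8776) + 200/((-18*2*15)) = (2 + 304)*(-1/8776) + 200/((-36*15)) = 306*(-1/8776) + 200/(-540) = -153/4388 + 200*(-1/540) = -153/4388 - 10/27 = -48011/118476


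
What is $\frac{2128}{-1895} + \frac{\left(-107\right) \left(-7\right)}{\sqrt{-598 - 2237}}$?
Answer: $- \frac{2128}{1895} - \frac{107 i \sqrt{35}}{45} \approx -1.123 - 14.067 i$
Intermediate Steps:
$\frac{2128}{-1895} + \frac{\left(-107\right) \left(-7\right)}{\sqrt{-598 - 2237}} = 2128 \left(- \frac{1}{1895}\right) + \frac{749}{\sqrt{-2835}} = - \frac{2128}{1895} + \frac{749}{9 i \sqrt{35}} = - \frac{2128}{1895} + 749 \left(- \frac{i \sqrt{35}}{315}\right) = - \frac{2128}{1895} - \frac{107 i \sqrt{35}}{45}$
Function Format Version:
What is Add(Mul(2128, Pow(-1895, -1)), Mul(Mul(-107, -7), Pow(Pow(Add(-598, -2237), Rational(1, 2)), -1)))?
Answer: Add(Rational(-2128, 1895), Mul(Rational(-107, 45), I, Pow(35, Rational(1, 2)))) ≈ Add(-1.1230, Mul(-14.067, I))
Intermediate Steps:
Add(Mul(2128, Pow(-1895, -1)), Mul(Mul(-107, -7), Pow(Pow(Add(-598, -2237), Rational(1, 2)), -1))) = Add(Mul(2128, Rational(-1, 1895)), Mul(749, Pow(Pow(-2835, Rational(1, 2)), -1))) = Add(Rational(-2128, 1895), Mul(749, Pow(Mul(9, I, Pow(35, Rational(1, 2))), -1))) = Add(Rational(-2128, 1895), Mul(749, Mul(Rational(-1, 315), I, Pow(35, Rational(1, 2))))) = Add(Rational(-2128, 1895), Mul(Rational(-107, 45), I, Pow(35, Rational(1, 2))))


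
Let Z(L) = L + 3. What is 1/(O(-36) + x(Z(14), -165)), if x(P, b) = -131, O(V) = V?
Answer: -1/167 ≈ -0.0059880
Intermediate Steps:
Z(L) = 3 + L
1/(O(-36) + x(Z(14), -165)) = 1/(-36 - 131) = 1/(-167) = -1/167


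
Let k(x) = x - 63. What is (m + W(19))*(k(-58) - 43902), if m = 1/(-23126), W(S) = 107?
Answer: -108934077063/23126 ≈ -4.7105e+6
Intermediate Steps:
m = -1/23126 ≈ -4.3241e-5
k(x) = -63 + x
(m + W(19))*(k(-58) - 43902) = (-1/23126 + 107)*((-63 - 58) - 43902) = 2474481*(-121 - 43902)/23126 = (2474481/23126)*(-44023) = -108934077063/23126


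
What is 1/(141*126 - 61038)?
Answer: -1/43272 ≈ -2.3110e-5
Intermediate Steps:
1/(141*126 - 61038) = 1/(17766 - 61038) = 1/(-43272) = -1/43272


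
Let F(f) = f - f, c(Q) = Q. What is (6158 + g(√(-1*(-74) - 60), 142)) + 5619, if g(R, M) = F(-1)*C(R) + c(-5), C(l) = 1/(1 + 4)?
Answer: 11772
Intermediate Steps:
F(f) = 0
C(l) = ⅕ (C(l) = 1/5 = ⅕)
g(R, M) = -5 (g(R, M) = 0*(⅕) - 5 = 0 - 5 = -5)
(6158 + g(√(-1*(-74) - 60), 142)) + 5619 = (6158 - 5) + 5619 = 6153 + 5619 = 11772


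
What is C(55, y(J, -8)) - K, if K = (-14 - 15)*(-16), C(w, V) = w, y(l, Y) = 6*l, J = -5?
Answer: -409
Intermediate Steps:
K = 464 (K = -29*(-16) = 464)
C(55, y(J, -8)) - K = 55 - 1*464 = 55 - 464 = -409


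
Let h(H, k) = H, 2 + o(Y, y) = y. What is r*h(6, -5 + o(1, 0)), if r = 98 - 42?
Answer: 336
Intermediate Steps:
o(Y, y) = -2 + y
r = 56
r*h(6, -5 + o(1, 0)) = 56*6 = 336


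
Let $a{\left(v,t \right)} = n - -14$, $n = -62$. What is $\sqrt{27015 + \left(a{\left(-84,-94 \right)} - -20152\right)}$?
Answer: $\sqrt{47119} \approx 217.07$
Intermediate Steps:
$a{\left(v,t \right)} = -48$ ($a{\left(v,t \right)} = -62 - -14 = -62 + 14 = -48$)
$\sqrt{27015 + \left(a{\left(-84,-94 \right)} - -20152\right)} = \sqrt{27015 - -20104} = \sqrt{27015 + \left(-48 + 20152\right)} = \sqrt{27015 + 20104} = \sqrt{47119}$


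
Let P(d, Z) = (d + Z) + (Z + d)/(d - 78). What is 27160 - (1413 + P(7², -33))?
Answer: 746215/29 ≈ 25732.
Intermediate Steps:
P(d, Z) = Z + d + (Z + d)/(-78 + d) (P(d, Z) = (Z + d) + (Z + d)/(-78 + d) = Z + d + (Z + d)/(-78 + d))
27160 - (1413 + P(7², -33)) = 27160 - (1413 + ((7²)² - 77*(-33) - 77*7² - 33*7²)/(-78 + 7²)) = 27160 - (1413 + (49² + 2541 - 77*49 - 33*49)/(-78 + 49)) = 27160 - (1413 + (2401 + 2541 - 3773 - 1617)/(-29)) = 27160 - (1413 - 1/29*(-448)) = 27160 - (1413 + 448/29) = 27160 - 1*41425/29 = 27160 - 41425/29 = 746215/29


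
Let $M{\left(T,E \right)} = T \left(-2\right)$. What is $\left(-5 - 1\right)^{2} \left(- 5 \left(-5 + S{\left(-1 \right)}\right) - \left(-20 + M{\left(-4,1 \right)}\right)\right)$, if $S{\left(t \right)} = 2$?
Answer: $972$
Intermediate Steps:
$M{\left(T,E \right)} = - 2 T$
$\left(-5 - 1\right)^{2} \left(- 5 \left(-5 + S{\left(-1 \right)}\right) - \left(-20 + M{\left(-4,1 \right)}\right)\right) = \left(-5 - 1\right)^{2} \left(- 5 \left(-5 + 2\right) + \left(20 - \left(-2\right) \left(-4\right)\right)\right) = \left(-6\right)^{2} \left(\left(-5\right) \left(-3\right) + \left(20 - 8\right)\right) = 36 \left(15 + \left(20 - 8\right)\right) = 36 \left(15 + 12\right) = 36 \cdot 27 = 972$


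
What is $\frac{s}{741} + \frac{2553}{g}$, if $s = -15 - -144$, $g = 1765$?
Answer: $\frac{706486}{435955} \approx 1.6205$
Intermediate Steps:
$s = 129$ ($s = -15 + 144 = 129$)
$\frac{s}{741} + \frac{2553}{g} = \frac{129}{741} + \frac{2553}{1765} = 129 \cdot \frac{1}{741} + 2553 \cdot \frac{1}{1765} = \frac{43}{247} + \frac{2553}{1765} = \frac{706486}{435955}$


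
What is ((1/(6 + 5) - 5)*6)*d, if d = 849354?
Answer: -25017336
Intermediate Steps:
((1/(6 + 5) - 5)*6)*d = ((1/(6 + 5) - 5)*6)*849354 = ((1/11 - 5)*6)*849354 = -54/11*6*849354 = -324/11*849354 = -25017336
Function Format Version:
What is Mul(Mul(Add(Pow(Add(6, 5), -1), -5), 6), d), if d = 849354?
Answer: -25017336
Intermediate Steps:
Mul(Mul(Add(Pow(Add(6, 5), -1), -5), 6), d) = Mul(Mul(Add(Pow(Add(6, 5), -1), -5), 6), 849354) = Mul(Mul(Add(Pow(11, -1), -5), 6), 849354) = Mul(Mul(Add(Rational(1, 11), -5), 6), 849354) = Mul(Mul(Rational(-54, 11), 6), 849354) = Mul(Rational(-324, 11), 849354) = -25017336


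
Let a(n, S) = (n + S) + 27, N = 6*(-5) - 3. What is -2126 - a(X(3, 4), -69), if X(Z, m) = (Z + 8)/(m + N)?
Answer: -60425/29 ≈ -2083.6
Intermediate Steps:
N = -33 (N = -30 - 3 = -33)
X(Z, m) = (8 + Z)/(-33 + m) (X(Z, m) = (Z + 8)/(m - 33) = (8 + Z)/(-33 + m))
a(n, S) = 27 + S + n (a(n, S) = (S + n) + 27 = 27 + S + n)
-2126 - a(X(3, 4), -69) = -2126 - (27 - 69 + (8 + 3)/(-33 + 4)) = -2126 - (27 - 69 + 11/(-29)) = -2126 - (27 - 69 - 1/29*11) = -2126 - (27 - 69 - 11/29) = -2126 - 1*(-1229/29) = -2126 + 1229/29 = -60425/29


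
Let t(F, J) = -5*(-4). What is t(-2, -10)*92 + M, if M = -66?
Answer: 1774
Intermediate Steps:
t(F, J) = 20
t(-2, -10)*92 + M = 20*92 - 66 = 1840 - 66 = 1774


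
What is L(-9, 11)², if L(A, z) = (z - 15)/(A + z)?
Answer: 4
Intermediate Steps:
L(A, z) = (-15 + z)/(A + z)
L(-9, 11)² = ((-15 + 11)/(-9 + 11))² = (-4/2)² = ((½)*(-4))² = (-2)² = 4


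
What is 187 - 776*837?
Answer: -649325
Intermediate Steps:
187 - 776*837 = 187 - 649512 = -649325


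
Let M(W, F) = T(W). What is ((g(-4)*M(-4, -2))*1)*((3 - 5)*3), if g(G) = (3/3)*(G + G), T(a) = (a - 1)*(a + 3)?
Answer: 240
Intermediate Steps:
T(a) = (-1 + a)*(3 + a)
M(W, F) = -3 + W² + 2*W
g(G) = 2*G (g(G) = (3*(⅓))*(2*G) = 1*(2*G) = 2*G)
((g(-4)*M(-4, -2))*1)*((3 - 5)*3) = (((2*(-4))*(-3 + (-4)² + 2*(-4)))*1)*((3 - 5)*3) = (-8*(-3 + 16 - 8)*1)*(-2*3) = (-8*5*1)*(-6) = -40*1*(-6) = -40*(-6) = 240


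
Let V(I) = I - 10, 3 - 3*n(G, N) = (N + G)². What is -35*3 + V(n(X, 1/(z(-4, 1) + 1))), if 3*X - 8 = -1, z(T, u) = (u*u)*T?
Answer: -346/3 ≈ -115.33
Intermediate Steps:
z(T, u) = T*u² (z(T, u) = u²*T = T*u²)
X = 7/3 (X = 8/3 + (⅓)*(-1) = 8/3 - ⅓ = 7/3 ≈ 2.3333)
n(G, N) = 1 - (G + N)²/3 (n(G, N) = 1 - (N + G)²/3 = 1 - (G + N)²/3)
V(I) = -10 + I
-35*3 + V(n(X, 1/(z(-4, 1) + 1))) = -35*3 + (-10 + (1 - (7/3 + 1/(-4*1² + 1))²/3)) = -105 + (-10 + (1 - (7/3 + 1/(-4*1 + 1))²/3)) = -105 + (-10 + (1 - (7/3 + 1/(-4 + 1))²/3)) = -105 + (-10 + (1 - (7/3 + 1/(-3))²/3)) = -105 + (-10 + (1 - (7/3 - ⅓)²/3)) = -105 + (-10 + (1 - ⅓*2²)) = -105 + (-10 + (1 - ⅓*4)) = -105 + (-10 + (1 - 4/3)) = -105 + (-10 - ⅓) = -105 - 31/3 = -346/3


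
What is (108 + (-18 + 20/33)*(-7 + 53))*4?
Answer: -91360/33 ≈ -2768.5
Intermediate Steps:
(108 + (-18 + 20/33)*(-7 + 53))*4 = (108 + (-18 + 20*(1/33))*46)*4 = (108 + (-18 + 20/33)*46)*4 = (108 - 574/33*46)*4 = (108 - 26404/33)*4 = -22840/33*4 = -91360/33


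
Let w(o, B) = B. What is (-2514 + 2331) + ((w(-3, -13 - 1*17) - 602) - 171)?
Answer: -986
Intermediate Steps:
(-2514 + 2331) + ((w(-3, -13 - 1*17) - 602) - 171) = (-2514 + 2331) + (((-13 - 1*17) - 602) - 171) = -183 + (((-13 - 17) - 602) - 171) = -183 + ((-30 - 602) - 171) = -183 + (-632 - 171) = -183 - 803 = -986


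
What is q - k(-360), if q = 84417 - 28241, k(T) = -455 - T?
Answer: 56271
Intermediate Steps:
q = 56176
q - k(-360) = 56176 - (-455 - 1*(-360)) = 56176 - (-455 + 360) = 56176 - 1*(-95) = 56176 + 95 = 56271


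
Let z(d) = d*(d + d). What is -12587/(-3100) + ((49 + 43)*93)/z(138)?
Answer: 916553/213900 ≈ 4.2850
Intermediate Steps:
z(d) = 2*d² (z(d) = d*(2*d) = 2*d²)
-12587/(-3100) + ((49 + 43)*93)/z(138) = -12587/(-3100) + ((49 + 43)*93)/((2*138²)) = -12587*(-1/3100) + (92*93)/((2*19044)) = 12587/3100 + 8556/38088 = 12587/3100 + 8556*(1/38088) = 12587/3100 + 31/138 = 916553/213900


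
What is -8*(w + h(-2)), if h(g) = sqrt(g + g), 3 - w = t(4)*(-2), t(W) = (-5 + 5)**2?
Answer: -24 - 16*I ≈ -24.0 - 16.0*I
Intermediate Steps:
t(W) = 0 (t(W) = 0**2 = 0)
w = 3 (w = 3 - 0*(-2) = 3 - 1*0 = 3 + 0 = 3)
h(g) = sqrt(2)*sqrt(g) (h(g) = sqrt(2*g) = sqrt(2)*sqrt(g))
-8*(w + h(-2)) = -8*(3 + sqrt(2)*sqrt(-2)) = -8*(3 + sqrt(2)*(I*sqrt(2))) = -8*(3 + 2*I) = -24 - 16*I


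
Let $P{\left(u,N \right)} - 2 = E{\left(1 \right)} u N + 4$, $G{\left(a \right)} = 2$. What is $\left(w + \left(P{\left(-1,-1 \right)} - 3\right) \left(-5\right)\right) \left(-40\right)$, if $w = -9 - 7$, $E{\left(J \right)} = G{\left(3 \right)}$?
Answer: $1640$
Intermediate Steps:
$E{\left(J \right)} = 2$
$P{\left(u,N \right)} = 6 + 2 N u$ ($P{\left(u,N \right)} = 2 + \left(2 u N + 4\right) = 2 + \left(2 N u + 4\right) = 2 + \left(4 + 2 N u\right) = 6 + 2 N u$)
$w = -16$
$\left(w + \left(P{\left(-1,-1 \right)} - 3\right) \left(-5\right)\right) \left(-40\right) = \left(-16 + \left(\left(6 + 2 \left(-1\right) \left(-1\right)\right) - 3\right) \left(-5\right)\right) \left(-40\right) = \left(-16 + \left(\left(6 + 2\right) - 3\right) \left(-5\right)\right) \left(-40\right) = \left(-16 + \left(8 - 3\right) \left(-5\right)\right) \left(-40\right) = \left(-16 + 5 \left(-5\right)\right) \left(-40\right) = \left(-16 - 25\right) \left(-40\right) = \left(-41\right) \left(-40\right) = 1640$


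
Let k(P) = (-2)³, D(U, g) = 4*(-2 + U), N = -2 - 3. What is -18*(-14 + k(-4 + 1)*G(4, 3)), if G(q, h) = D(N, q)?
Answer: -3780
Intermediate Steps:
N = -5
D(U, g) = -8 + 4*U
G(q, h) = -28 (G(q, h) = -8 + 4*(-5) = -8 - 20 = -28)
k(P) = -8
-18*(-14 + k(-4 + 1)*G(4, 3)) = -18*(-14 - 8*(-28)) = -18*(-14 + 224) = -18*210 = -3780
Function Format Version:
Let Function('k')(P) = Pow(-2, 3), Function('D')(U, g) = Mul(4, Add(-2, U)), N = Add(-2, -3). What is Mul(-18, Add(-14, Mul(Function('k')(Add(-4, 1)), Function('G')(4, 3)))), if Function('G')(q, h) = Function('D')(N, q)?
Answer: -3780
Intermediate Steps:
N = -5
Function('D')(U, g) = Add(-8, Mul(4, U))
Function('G')(q, h) = -28 (Function('G')(q, h) = Add(-8, Mul(4, -5)) = Add(-8, -20) = -28)
Function('k')(P) = -8
Mul(-18, Add(-14, Mul(Function('k')(Add(-4, 1)), Function('G')(4, 3)))) = Mul(-18, Add(-14, Mul(-8, -28))) = Mul(-18, Add(-14, 224)) = Mul(-18, 210) = -3780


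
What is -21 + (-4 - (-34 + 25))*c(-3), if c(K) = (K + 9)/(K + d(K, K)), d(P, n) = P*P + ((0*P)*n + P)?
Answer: -11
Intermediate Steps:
d(P, n) = P + P² (d(P, n) = P² + (0*n + P) = P² + (0 + P) = P² + P = P + P²)
c(K) = (9 + K)/(K + K*(1 + K)) (c(K) = (K + 9)/(K + K*(1 + K)) = (9 + K)/(K + K*(1 + K)))
-21 + (-4 - (-34 + 25))*c(-3) = -21 + (-4 - (-34 + 25))*((9 - 3)/((-3)*(2 - 3))) = -21 + (-4 - 1*(-9))*(-⅓*6/(-1)) = -21 + (-4 + 9)*(-⅓*(-1)*6) = -21 + 5*2 = -21 + 10 = -11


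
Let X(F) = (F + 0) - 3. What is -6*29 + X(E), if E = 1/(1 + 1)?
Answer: -353/2 ≈ -176.50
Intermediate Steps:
E = ½ (E = 1/2 = ½ ≈ 0.50000)
X(F) = -3 + F (X(F) = F - 3 = -3 + F)
-6*29 + X(E) = -6*29 + (-3 + ½) = -174 - 5/2 = -353/2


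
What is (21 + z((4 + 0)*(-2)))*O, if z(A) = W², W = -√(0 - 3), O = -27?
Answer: -486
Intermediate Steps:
W = -I*√3 (W = -√(-3) = -I*√3 ≈ -1.732*I)
z(A) = -3 (z(A) = (-I*√3)² = -3)
(21 + z((4 + 0)*(-2)))*O = (21 - 3)*(-27) = 18*(-27) = -486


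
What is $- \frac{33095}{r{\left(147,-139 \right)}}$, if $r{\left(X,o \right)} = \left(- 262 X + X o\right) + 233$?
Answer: $\frac{33095}{58714} \approx 0.56366$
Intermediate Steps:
$r{\left(X,o \right)} = 233 - 262 X + X o$
$- \frac{33095}{r{\left(147,-139 \right)}} = - \frac{33095}{233 - 38514 + 147 \left(-139\right)} = - \frac{33095}{233 - 38514 - 20433} = - \frac{33095}{-58714} = \left(-33095\right) \left(- \frac{1}{58714}\right) = \frac{33095}{58714}$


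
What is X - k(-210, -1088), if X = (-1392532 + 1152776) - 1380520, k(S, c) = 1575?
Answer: -1621851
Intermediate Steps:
X = -1620276 (X = -239756 - 1380520 = -1620276)
X - k(-210, -1088) = -1620276 - 1*1575 = -1620276 - 1575 = -1621851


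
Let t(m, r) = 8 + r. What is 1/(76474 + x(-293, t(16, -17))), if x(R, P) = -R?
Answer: 1/76767 ≈ 1.3026e-5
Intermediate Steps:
1/(76474 + x(-293, t(16, -17))) = 1/(76474 - 1*(-293)) = 1/(76474 + 293) = 1/76767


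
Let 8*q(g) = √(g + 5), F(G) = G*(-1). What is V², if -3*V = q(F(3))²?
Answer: 1/9216 ≈ 0.00010851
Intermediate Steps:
F(G) = -G
q(g) = √(5 + g)/8 (q(g) = √(g + 5)/8 = √(5 + g)/8)
V = -1/96 (V = -(√(5 - 1*3)/8)²/3 = -(√(5 - 3)/8)²/3 = -(√2/8)²/3 = -⅓*1/32 = -1/96 ≈ -0.010417)
V² = (-1/96)² = 1/9216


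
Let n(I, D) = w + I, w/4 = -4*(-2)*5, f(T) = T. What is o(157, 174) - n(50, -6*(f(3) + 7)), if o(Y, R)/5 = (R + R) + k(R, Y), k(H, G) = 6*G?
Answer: 6240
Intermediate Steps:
w = 160 (w = 4*(-4*(-2)*5) = 4*(8*5) = 4*40 = 160)
n(I, D) = 160 + I
o(Y, R) = 10*R + 30*Y (o(Y, R) = 5*((R + R) + 6*Y) = 5*(2*R + 6*Y) = 10*R + 30*Y)
o(157, 174) - n(50, -6*(f(3) + 7)) = (10*174 + 30*157) - (160 + 50) = (1740 + 4710) - 1*210 = 6450 - 210 = 6240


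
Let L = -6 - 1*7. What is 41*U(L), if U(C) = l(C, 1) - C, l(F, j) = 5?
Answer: 738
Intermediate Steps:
L = -13 (L = -6 - 7 = -13)
U(C) = 5 - C
41*U(L) = 41*(5 - 1*(-13)) = 41*(5 + 13) = 41*18 = 738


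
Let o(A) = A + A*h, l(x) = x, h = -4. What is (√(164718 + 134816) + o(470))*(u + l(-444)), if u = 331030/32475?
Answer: 264851956/433 - 2817574*√299534/6495 ≈ 3.7425e+5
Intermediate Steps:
u = 66206/6495 (u = 331030*(1/32475) = 66206/6495 ≈ 10.193)
o(A) = -3*A (o(A) = A + A*(-4) = A - 4*A = -3*A)
(√(164718 + 134816) + o(470))*(u + l(-444)) = (√(164718 + 134816) - 3*470)*(66206/6495 - 444) = (√299534 - 1410)*(-2817574/6495) = (-1410 + √299534)*(-2817574/6495) = 264851956/433 - 2817574*√299534/6495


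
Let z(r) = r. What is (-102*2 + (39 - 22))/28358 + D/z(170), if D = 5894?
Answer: 7595921/219130 ≈ 34.664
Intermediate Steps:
(-102*2 + (39 - 22))/28358 + D/z(170) = (-102*2 + (39 - 22))/28358 + 5894/170 = (-204 + 17)*(1/28358) + 5894*(1/170) = -187*1/28358 + 2947/85 = -17/2578 + 2947/85 = 7595921/219130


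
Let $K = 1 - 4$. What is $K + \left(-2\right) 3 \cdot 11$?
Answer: $-69$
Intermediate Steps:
$K = -3$ ($K = 1 - 4 = -3$)
$K + \left(-2\right) 3 \cdot 11 = -3 + \left(-2\right) 3 \cdot 11 = -3 - 66 = -69$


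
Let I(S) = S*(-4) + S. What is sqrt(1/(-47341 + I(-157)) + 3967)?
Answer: sqrt(8714693255430)/46870 ≈ 62.984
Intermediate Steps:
I(S) = -3*S (I(S) = -4*S + S = -3*S)
sqrt(1/(-47341 + I(-157)) + 3967) = sqrt(1/(-47341 - 3*(-157)) + 3967) = sqrt(1/(-47341 + 471) + 3967) = sqrt(1/(-46870) + 3967) = sqrt(-1/46870 + 3967) = sqrt(185933289/46870) = sqrt(8714693255430)/46870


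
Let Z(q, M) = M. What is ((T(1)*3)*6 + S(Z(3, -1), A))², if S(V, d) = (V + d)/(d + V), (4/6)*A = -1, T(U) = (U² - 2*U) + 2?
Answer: 361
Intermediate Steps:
T(U) = 2 + U² - 2*U
A = -3/2 (A = (3/2)*(-1) = -3/2 ≈ -1.5000)
S(V, d) = 1 (S(V, d) = (V + d)/(V + d) = 1)
((T(1)*3)*6 + S(Z(3, -1), A))² = (((2 + 1² - 2*1)*3)*6 + 1)² = (((2 + 1 - 2)*3)*6 + 1)² = ((1*3)*6 + 1)² = (3*6 + 1)² = (18 + 1)² = 19² = 361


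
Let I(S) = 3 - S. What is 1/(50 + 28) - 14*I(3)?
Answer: 1/78 ≈ 0.012821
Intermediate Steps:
1/(50 + 28) - 14*I(3) = 1/(50 + 28) - 14*(3 - 1*3) = 1/78 - 14*(3 - 3) = 1/78 - 14*0 = 1/78 + 0 = 1/78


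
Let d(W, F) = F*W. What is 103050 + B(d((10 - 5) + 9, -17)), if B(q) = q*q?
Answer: 159694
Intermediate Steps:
B(q) = q**2
103050 + B(d((10 - 5) + 9, -17)) = 103050 + (-17*((10 - 5) + 9))**2 = 103050 + (-17*(5 + 9))**2 = 103050 + (-17*14)**2 = 103050 + (-238)**2 = 103050 + 56644 = 159694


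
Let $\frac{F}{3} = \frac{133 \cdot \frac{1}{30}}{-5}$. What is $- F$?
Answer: $\frac{133}{50} \approx 2.66$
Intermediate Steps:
$F = - \frac{133}{50}$ ($F = 3 \frac{133 \cdot \frac{1}{30}}{-5} = 3 \cdot 133 \cdot \frac{1}{30} \left(- \frac{1}{5}\right) = 3 \cdot \frac{133}{30} \left(- \frac{1}{5}\right) = 3 \left(- \frac{133}{150}\right) = - \frac{133}{50} \approx -2.66$)
$- F = \left(-1\right) \left(- \frac{133}{50}\right) = \frac{133}{50}$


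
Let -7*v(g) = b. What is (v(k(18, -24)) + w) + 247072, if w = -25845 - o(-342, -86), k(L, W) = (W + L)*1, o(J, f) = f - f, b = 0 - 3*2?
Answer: 1548595/7 ≈ 2.2123e+5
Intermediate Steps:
b = -6 (b = 0 - 6 = -6)
o(J, f) = 0
k(L, W) = L + W (k(L, W) = (L + W)*1 = L + W)
v(g) = 6/7 (v(g) = -1/7*(-6) = 6/7)
w = -25845 (w = -25845 - 1*0 = -25845 + 0 = -25845)
(v(k(18, -24)) + w) + 247072 = (6/7 - 25845) + 247072 = -180909/7 + 247072 = 1548595/7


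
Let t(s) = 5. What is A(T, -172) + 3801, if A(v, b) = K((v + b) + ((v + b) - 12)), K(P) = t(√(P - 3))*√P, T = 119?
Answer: 3801 + 5*I*√118 ≈ 3801.0 + 54.314*I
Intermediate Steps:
K(P) = 5*√P
A(v, b) = 5*√(-12 + 2*b + 2*v) (A(v, b) = 5*√((v + b) + ((v + b) - 12)) = 5*√((b + v) + ((b + v) - 12)) = 5*√((b + v) + (-12 + b + v)) = 5*√(-12 + 2*b + 2*v))
A(T, -172) + 3801 = 5*√(-12 + 2*(-172) + 2*119) + 3801 = 5*√(-12 - 344 + 238) + 3801 = 5*√(-118) + 3801 = 5*(I*√118) + 3801 = 5*I*√118 + 3801 = 3801 + 5*I*√118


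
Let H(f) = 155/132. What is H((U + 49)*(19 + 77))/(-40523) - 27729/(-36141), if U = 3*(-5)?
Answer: 7062753209/9205690956 ≈ 0.76722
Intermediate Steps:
U = -15
H(f) = 155/132 (H(f) = 155*(1/132) = 155/132)
H((U + 49)*(19 + 77))/(-40523) - 27729/(-36141) = (155/132)/(-40523) - 27729/(-36141) = (155/132)*(-1/40523) - 27729*(-1/36141) = -155/5349036 + 9243/12047 = 7062753209/9205690956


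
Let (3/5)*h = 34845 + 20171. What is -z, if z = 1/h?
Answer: -3/275080 ≈ -1.0906e-5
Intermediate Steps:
h = 275080/3 (h = 5*(34845 + 20171)/3 = (5/3)*55016 = 275080/3 ≈ 91693.)
z = 3/275080 (z = 1/(275080/3) = 3/275080 ≈ 1.0906e-5)
-z = -1*3/275080 = -3/275080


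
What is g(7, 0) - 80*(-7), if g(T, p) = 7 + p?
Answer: 567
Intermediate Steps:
g(7, 0) - 80*(-7) = (7 + 0) - 80*(-7) = 7 + 560 = 567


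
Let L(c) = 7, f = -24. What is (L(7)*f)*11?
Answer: -1848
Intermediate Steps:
(L(7)*f)*11 = (7*(-24))*11 = -168*11 = -1848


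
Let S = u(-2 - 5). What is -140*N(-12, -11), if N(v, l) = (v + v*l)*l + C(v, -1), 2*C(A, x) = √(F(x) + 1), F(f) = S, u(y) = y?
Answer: 184800 - 70*I*√6 ≈ 1.848e+5 - 171.46*I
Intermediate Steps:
S = -7 (S = -2 - 5 = -7)
F(f) = -7
C(A, x) = I*√6/2 (C(A, x) = √(-7 + 1)/2 = √(-6)/2 = (I*√6)/2 = I*√6/2)
N(v, l) = l*(v + l*v) + I*√6/2 (N(v, l) = (v + v*l)*l + I*√6/2 = (v + l*v)*l + I*√6/2 = l*(v + l*v) + I*√6/2)
-140*N(-12, -11) = -140*(-11*(-12) - 12*(-11)² + I*√6/2) = -140*(132 - 12*121 + I*√6/2) = -140*(132 - 1452 + I*√6/2) = -140*(-1320 + I*√6/2) = 184800 - 70*I*√6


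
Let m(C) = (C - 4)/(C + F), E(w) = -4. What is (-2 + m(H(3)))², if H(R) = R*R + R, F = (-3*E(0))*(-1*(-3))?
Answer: 121/36 ≈ 3.3611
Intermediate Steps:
F = 36 (F = (-3*(-4))*(-1*(-3)) = 12*3 = 36)
H(R) = R + R² (H(R) = R² + R = R + R²)
m(C) = (-4 + C)/(36 + C) (m(C) = (C - 4)/(C + 36) = (-4 + C)/(36 + C))
(-2 + m(H(3)))² = (-2 + (-4 + 3*(1 + 3))/(36 + 3*(1 + 3)))² = (-2 + (-4 + 3*4)/(36 + 3*4))² = (-2 + (-4 + 12)/(36 + 12))² = (-2 + 8/48)² = (-2 + (1/48)*8)² = (-2 + ⅙)² = (-11/6)² = 121/36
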